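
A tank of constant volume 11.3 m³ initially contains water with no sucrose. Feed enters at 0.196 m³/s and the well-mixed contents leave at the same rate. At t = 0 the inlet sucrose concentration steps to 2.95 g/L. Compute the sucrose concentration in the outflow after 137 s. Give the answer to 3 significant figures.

Unsteady species balance (constant V, well mixed): V dC/dt = Q(C_in − C).
So dC/dt = (C_in − C)/τ with τ = V/Q = 11.3/0.196 = 57.653 s.
Integrating: C(t) = C_in + (C₀ − C_in) e^(−t/τ).
C(137) = 2.95 + (0 − 2.95)·e^(−137/57.653) = 2.95 + (-2.9500)·0.092895 = 2.6760 g/L.

2.68 g/L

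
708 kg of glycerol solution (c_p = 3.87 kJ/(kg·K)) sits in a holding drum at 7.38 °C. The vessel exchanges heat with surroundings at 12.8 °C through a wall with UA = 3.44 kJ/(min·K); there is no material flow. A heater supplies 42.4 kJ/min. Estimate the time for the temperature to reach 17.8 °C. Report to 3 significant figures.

M c_p dT/dt = −UA(T − T_amb) + Q̇.
τ = M c_p/UA = 796.50 min; T_ss = T_amb + Q̇/UA = 12.8 + 42.4/3.44 = 25.126 °C.
T(t) = T_ss + (T₀ − T_ss)e^(−t/τ); set T = 17.8:
t = −τ ln[(T − T_ss)/(T₀ − T_ss)] = −796.50 · ln(0.41281) = 704.71 min.

705 min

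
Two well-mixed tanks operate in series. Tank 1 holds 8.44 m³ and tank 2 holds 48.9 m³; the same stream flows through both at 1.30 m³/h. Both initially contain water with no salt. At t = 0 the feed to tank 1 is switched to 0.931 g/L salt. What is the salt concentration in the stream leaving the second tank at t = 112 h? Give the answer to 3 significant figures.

0.874 g/L

Each tank obeys Vᵢ dCᵢ/dt = Q(Cᵢ₋₁ − Cᵢ), so τᵢ = Vᵢ/Q.
τ₁ = 8.44/1.30 = 6.4923 h; τ₂ = 48.9/1.30 = 37.615 h.
Solving the cascade with C₁(0)=C₂(0)=0 gives C₂(t) = C_in[1 − (τ₁ e^(−t/τ₁) − τ₂ e^(−t/τ₂))/(τ₁ − τ₂)].
At t = 112: e^(−t/τ₁) = 3.2204e-08, e^(−t/τ₂) = 0.050920.
C₂ = 0.931·[1 − (6.4923·3.2204e-08 − 37.615·0.050920)/(-31.123)] = 0.931·0.93846 = 0.87370 g/L.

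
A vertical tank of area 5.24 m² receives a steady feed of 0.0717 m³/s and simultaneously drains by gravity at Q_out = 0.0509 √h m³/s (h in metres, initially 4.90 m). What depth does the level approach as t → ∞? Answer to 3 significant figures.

1.98 m

Level balance: A dh/dt = 0.0717 − 0.0509 √h. Setting dh/dt = 0:
Q_in = 0.0509 √h_ss ⇒ √h_ss = 0.0717/0.0509 = 1.4086.
h_ss = 1.4086² = 1.9843 m. (Since h₀ = 4.90 m > h_ss, the level will fall toward this value.)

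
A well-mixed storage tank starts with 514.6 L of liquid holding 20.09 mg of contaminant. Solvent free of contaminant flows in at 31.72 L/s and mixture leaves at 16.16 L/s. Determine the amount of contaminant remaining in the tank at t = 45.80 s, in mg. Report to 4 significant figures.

Total volume: dV/dt = Q_in − Q_out = 15.5600 L/s, so V(t) = 514.6 + 15.5600 t and V(45.80) = 1227.25 L.
Solute balance: dm/dt = 0 − Q_out C = −Q_out m/V(t).
Separate: dm/m = −Q_out dt/V(t) ⇒ ln(m/m₀) = −(Q_out/(Q_in−Q_out)) ln(V/V₀).
m = m₀ (V₀/V)^(Q_out/(Q_in−Q_out)) = 20.09 × (514.6/1227.25)^(1.03856) = 8.14634 mg.

8.146 mg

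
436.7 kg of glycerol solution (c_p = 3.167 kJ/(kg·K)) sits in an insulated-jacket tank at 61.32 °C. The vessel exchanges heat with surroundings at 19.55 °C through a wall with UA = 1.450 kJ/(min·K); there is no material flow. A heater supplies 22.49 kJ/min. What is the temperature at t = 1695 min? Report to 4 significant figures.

39.50 °C

Unsteady energy balance on the tank contents: M c_p dT/dt = −UA(T − T_amb) + Q̇.
dT/dt = (T_ss − T)/τ with T_ss = T_amb + Q̇/UA = 19.55 + 22.49/1.450 = 35.0603 °C, τ = M c_p/UA = 436.7·3.167/1.450 = 953.813 min.
This is linear first-order; T(t) = T_ss + (T₀ − T_ss) e^(−t/τ).
T(1695) = 35.0603 + (26.2597)·0.169132 = 39.5017 °C.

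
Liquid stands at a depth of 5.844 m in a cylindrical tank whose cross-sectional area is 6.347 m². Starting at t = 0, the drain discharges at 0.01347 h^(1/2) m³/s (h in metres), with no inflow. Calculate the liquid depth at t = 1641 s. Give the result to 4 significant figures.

0.4571 m

Mass balance (ρ constant): A dh/dt = −0.01347 √h.
∫ h^(−1/2) dh = −(0.01347/A) ∫ dt, giving 2√h = 2√h₀ − (0.01347/A) t.
√h = √5.844 − 0.01347·1641/(2·6.347) = 2.41744 − 1.74132 = 0.676120.
h = 0.676120² = 0.457139 m.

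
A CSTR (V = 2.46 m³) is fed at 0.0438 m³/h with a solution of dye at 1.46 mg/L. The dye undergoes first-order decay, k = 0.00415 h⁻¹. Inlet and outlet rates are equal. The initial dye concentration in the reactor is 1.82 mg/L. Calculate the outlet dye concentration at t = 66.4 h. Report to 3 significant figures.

1.33 mg/L

Accumulation = in − out − consumed: V dC/dt = Q C_in − Q C − k V C.
dC/dt = (Q/V) C_in − (Q/V + k) C; effective rate a = Q/V + k = 0.017805 + 0.00415 = 0.021955 h⁻¹.
C_ss = Q C_in/(Q + kV) = 1.1840 mg/L; C(t) = C_ss + (C₀ − C_ss) e^(−a t).
C(66.4) = 1.1840 + (0.63598)·e^(−0.021955·66.4) = 1.1840 + (0.63598)·0.23275 = 1.3320 mg/L.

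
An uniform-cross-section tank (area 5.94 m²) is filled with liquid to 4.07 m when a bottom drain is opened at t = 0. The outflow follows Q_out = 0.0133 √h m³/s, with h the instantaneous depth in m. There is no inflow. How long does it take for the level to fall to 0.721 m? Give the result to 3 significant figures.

Accumulation of liquid (constant cross-section A): A dh/dt = −0.0133 √h.
∫ h^(−1/2) dh = −(0.0133/A) ∫ dt, giving 2√h = 2√h₀ − (0.0133/A) t.
t = 2A(√h₀ − √h)/0.0133 = 2·5.94·(√4.07 − √0.721)/0.0133
  = 11.880 × (2.0174 − 0.84912) / 0.0133 = 1043.6 s.

1040 s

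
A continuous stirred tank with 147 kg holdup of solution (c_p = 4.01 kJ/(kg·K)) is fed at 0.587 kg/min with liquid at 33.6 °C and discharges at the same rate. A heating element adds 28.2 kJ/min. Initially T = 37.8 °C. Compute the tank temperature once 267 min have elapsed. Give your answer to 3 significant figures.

42.9 °C

Heat balance on the well-mixed liquid: M c_p dT/dt = ṁ c_p (T_in − T) + 28.2.
τ = M/ṁ = 250.43 min; T_ss = T_in + Q̇/(ṁ c_p) = 33.6 + 28.2/(0.587·4.01) = 45.580 °C.
Integrating: T(t) = T_ss + (T₀ − T_ss) e^(−t/τ).
T(267) = 45.580 + (-7.7803)·e^(−267/250.43) = 45.580 + (-7.7803)·0.34432 = 42.901 °C.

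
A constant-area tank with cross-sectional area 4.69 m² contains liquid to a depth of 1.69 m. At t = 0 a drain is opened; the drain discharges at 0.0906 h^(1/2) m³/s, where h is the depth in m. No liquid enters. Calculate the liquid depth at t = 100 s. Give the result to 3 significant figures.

0.112 m

With no inflow, A dh/dt = −0.0906 √h.
This is separable: 2 d(√h)/dt = −0.0906/A, so √h = √h₀ − (0.0906/(2A)) t.
√h = √1.69 − 0.0906·100/(2·4.69) = 1.3000 − 0.96588 = 0.33412.
h = 0.33412² = 0.11163 m.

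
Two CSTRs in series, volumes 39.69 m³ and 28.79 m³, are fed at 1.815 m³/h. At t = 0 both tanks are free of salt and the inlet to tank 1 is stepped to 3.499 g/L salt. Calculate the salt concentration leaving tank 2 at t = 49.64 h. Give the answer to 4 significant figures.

Species balance on tank i: dCᵢ/dt = (Cᵢ₋₁ − Cᵢ)/τᵢ with τᵢ = Vᵢ/Q.
τ₁ = 39.69/1.815 = 21.8678 h; τ₂ = 28.79/1.815 = 15.8623 h.
Tank 1: C₁ = C_in(1 − e^(−t/τ₁)). Tank 2 (τ₁ ≠ τ₂): C₂ = C_in[1 − (τ₁ e^(−t/τ₁) − τ₂ e^(−t/τ₂))/(τ₁ − τ₂)].
At t = 49.64: e^(−t/τ₁) = 0.103311, e^(−t/τ₂) = 0.0437423.
C₂ = 3.499·[1 − (21.8678·0.103311 − 15.8623·0.0437423)/(6.00551)] = 3.499·0.739350 = 2.58698 g/L.

2.587 g/L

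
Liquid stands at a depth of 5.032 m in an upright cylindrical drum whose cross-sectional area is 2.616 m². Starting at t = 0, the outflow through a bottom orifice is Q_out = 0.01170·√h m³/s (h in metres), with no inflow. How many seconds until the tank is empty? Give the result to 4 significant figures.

1003 s

Unsteady balance on liquid volume: A dh/dt = −0.01170 √h.
Separate and integrate: 2(√h − √h₀) = −(0.01170/A) t.
Tank is empty when √h = 0: t_empty = 2A√h₀/0.01170.
t_empty = 2·2.616·√5.032/0.01170 = 5.23200·2.24321/0.01170 = 1003.12 s.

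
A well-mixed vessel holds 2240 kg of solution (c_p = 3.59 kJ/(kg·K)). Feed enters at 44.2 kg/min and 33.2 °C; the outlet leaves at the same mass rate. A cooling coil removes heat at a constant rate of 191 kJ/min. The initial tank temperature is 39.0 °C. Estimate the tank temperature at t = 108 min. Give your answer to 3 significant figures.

First-law balance (no shaft work): M c_p dT/dt = ṁ c_p (T_in − T) − 191.
Rearrange: dT/dt = (T_ss − T)/τ with τ = M/ṁ = 50.679 min and T_ss = T_in − Q̇/(ṁ c_p) = 31.996 °C.
Integrating: T(t) = T_ss + (T₀ − T_ss) e^(−t/τ).
T(108) = 31.996 + (7.0037)·e^(−108/50.679) = 31.996 + (7.0037)·0.11871 = 32.828 °C.

32.8 °C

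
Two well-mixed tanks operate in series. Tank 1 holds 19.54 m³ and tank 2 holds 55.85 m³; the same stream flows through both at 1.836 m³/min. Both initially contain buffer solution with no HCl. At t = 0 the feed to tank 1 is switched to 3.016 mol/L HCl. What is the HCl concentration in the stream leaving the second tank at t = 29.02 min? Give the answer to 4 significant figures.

Each tank obeys Vᵢ dCᵢ/dt = Q(Cᵢ₋₁ − Cᵢ), so τᵢ = Vᵢ/Q.
τ₁ = 19.54/1.836 = 10.6427 min; τ₂ = 55.85/1.836 = 30.4194 min.
Solving the cascade with C₁(0)=C₂(0)=0 gives C₂(t) = C_in[1 − (τ₁ e^(−t/τ₁) − τ₂ e^(−t/τ₂))/(τ₁ − τ₂)].
At t = 29.02: e^(−t/τ₁) = 0.0654315, e^(−t/τ₂) = 0.385198.
C₂ = 3.016·[1 − (10.6427·0.0654315 − 30.4194·0.385198)/(-19.7767)] = 3.016·0.442721 = 1.33525 mol/L.

1.335 mol/L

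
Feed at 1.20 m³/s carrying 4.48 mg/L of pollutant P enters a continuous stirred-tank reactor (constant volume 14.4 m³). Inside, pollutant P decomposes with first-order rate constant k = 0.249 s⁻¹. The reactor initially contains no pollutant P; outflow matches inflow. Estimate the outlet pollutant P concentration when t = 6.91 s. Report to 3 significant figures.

1.01 mg/L

V dC/dt = Q(C_in − C) − k V C.
This is linear with rate a = Q/V + k = 0.33233 s⁻¹.
C_ss = Q C_in/(Q + kV) = 1.1234 mg/L; C(t) = C_ss + (C₀ − C_ss) e^(−a t).
C(6.91) = 1.1234 + (-1.1234)·e^(−0.33233·6.91) = 1.1234 + (-1.1234)·0.10062 = 1.0103 mg/L.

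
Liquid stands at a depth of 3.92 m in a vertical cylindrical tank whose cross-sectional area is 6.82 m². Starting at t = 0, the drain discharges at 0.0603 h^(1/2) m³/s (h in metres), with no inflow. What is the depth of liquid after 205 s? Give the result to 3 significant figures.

With no inflow, A dh/dt = −0.0603 √h.
This is separable: 2 d(√h)/dt = −0.0603/A, so √h = √h₀ − (0.0603/(2A)) t.
√h = √3.92 − 0.0603·205/(2·6.82) = 1.9799 − 0.90627 = 1.0736.
h = 1.0736² = 1.1527 m.

1.15 m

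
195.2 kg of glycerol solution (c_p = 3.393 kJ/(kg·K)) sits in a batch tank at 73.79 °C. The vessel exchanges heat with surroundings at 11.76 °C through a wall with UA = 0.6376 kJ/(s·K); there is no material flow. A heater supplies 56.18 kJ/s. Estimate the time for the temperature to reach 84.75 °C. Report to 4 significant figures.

566.2 s

Lumped-capacitance energy balance: M c_p dT/dt = UA(T_amb − T) + Q̇.
τ = M c_p/UA = 1038.76 s; T_ss = T_amb + Q̇/UA = 11.76 + 56.18/0.6376 = 99.8717 °C.
T(t) = T_ss + (T₀ − T_ss)e^(−t/τ); set T = 84.75:
t = −τ ln[(T − T_ss)/(T₀ − T_ss)] = −1038.76 · ln(0.579781) = 566.232 s.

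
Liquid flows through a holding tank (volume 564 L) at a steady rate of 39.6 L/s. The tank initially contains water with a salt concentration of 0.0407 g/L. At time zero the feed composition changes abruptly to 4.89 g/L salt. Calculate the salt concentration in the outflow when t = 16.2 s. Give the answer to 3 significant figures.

3.34 g/L

Mass balance on the solute (V constant): V dC/dt = Q(C_in − C).
Rewrite as dC/dt + C/τ = C_in/τ, τ = V/Q = 14.242 s.
Solution: C(t) = C_in + (C₀ − C_in) e^(−t/τ).
C(16.2) = 4.89 + (0.0407 − 4.89)·e^(−16.2/14.242) = 4.89 + (-4.8493)·0.32064 = 3.3351 g/L.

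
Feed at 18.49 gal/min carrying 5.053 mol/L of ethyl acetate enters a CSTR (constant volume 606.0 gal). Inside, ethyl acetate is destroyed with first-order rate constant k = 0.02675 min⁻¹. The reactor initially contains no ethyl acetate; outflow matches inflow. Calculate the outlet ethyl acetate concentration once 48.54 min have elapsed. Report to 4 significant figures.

Species balance: V dC/dt = Q C_in − Q C − k V C.
This is linear with rate a = Q/V + k = 0.0572616 min⁻¹.
C_ss = Q C_in/(Q + kV) = 2.69247 mol/L; C(t) = C_ss + (C₀ − C_ss) e^(−a t).
C(48.54) = 2.69247 + (-2.69247)·e^(−0.0572616·48.54) = 2.69247 + (-2.69247)·0.0620710 = 2.52534 mol/L.

2.525 mol/L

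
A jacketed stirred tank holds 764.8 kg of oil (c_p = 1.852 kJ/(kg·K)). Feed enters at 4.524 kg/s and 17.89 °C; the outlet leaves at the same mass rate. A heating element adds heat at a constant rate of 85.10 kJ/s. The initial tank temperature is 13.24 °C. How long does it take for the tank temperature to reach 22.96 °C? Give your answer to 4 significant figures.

Unsteady energy balance on the tank contents: M c_p dT/dt = ṁ c_p (T_in − T) + 85.10.
τ = M/ṁ = 169.054 s; T_ss = T_in + Q̇/(ṁ c_p) = 28.0470 °C.
T(t) = T_ss + (T₀ − T_ss) e^(−t/τ). Set T = 22.96:
e^(−t/τ) = (22.96 − 28.0470)/(13.24 − 28.0470) = 0.343554
t = −169.054 · ln(0.343554) = 180.619 s.

180.6 s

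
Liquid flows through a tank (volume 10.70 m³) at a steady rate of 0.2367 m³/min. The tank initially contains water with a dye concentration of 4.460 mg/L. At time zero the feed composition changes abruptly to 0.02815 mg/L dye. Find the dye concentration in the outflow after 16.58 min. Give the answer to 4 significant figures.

Mass balance on the solute (V constant): V dC/dt = Q(C_in − C).
So dC/dt = (C_in − C)/τ with τ = V/Q = 10.70/0.2367 = 45.2049 min.
Integrating: C(t) = C_in + (C₀ − C_in) e^(−t/τ).
C(16.58) = 0.02815 + (4.460 − 0.02815)·e^(−16.58/45.2049) = 0.02815 + (4.43185)·0.692966 = 3.09927 mg/L.

3.099 mg/L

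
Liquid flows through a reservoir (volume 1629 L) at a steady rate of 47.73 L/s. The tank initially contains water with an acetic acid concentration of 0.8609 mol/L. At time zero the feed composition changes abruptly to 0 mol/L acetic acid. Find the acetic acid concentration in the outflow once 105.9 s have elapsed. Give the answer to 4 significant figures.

Transient balance on the dissolved component: V dC/dt = Q(C_in − C).
Time constant τ = V/Q = 1629/47.73 = 34.1295 s.
Integrating: C(t) = C_in + (C₀ − C_in) e^(−t/τ).
C(105.9) = 0 + (0.8609 − 0)·e^(−105.9/34.1295) = 0 + (0.860900)·0.0449192 = 0.0386710 mol/L.

0.03867 mol/L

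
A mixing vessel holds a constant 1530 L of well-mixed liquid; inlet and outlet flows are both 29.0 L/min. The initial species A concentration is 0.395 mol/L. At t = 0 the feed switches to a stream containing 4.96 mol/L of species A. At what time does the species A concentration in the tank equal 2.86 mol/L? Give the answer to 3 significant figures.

Species balance: V dC/dt = Q(C_in − C) ⇒ τ = V/Q = 52.759 min.
C(t) = C_in + (C₀ − C_in) e^(−t/τ). Set C = 2.86 and solve for t:
e^(−t/τ) = (C − C_in)/(C₀ − C_in) = (2.86 − 4.96)/(0.395 − 4.96) = 0.46002
t = −τ ln(…) = 52.759 × 0.77648 = 40.966 min.

41.0 min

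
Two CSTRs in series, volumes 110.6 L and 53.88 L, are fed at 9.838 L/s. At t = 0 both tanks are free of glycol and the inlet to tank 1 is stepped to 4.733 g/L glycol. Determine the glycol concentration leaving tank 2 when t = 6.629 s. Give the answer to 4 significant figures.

Each tank obeys Vᵢ dCᵢ/dt = Q(Cᵢ₋₁ − Cᵢ), so τᵢ = Vᵢ/Q.
τ₁ = 110.6/9.838 = 11.2421 s; τ₂ = 53.88/9.838 = 5.47672 s.
Tank 1: C₁ = C_in(1 − e^(−t/τ₁)). Tank 2 (τ₁ ≠ τ₂): C₂ = C_in[1 − (τ₁ e^(−t/τ₁) − τ₂ e^(−t/τ₂))/(τ₁ − τ₂)].
At t = 6.629: e^(−t/τ₁) = 0.554517, e^(−t/τ₂) = 0.298079.
C₂ = 4.733·[1 − (11.2421·0.554517 − 5.47672·0.298079)/(5.76540)] = 4.733·0.201885 = 0.955521 g/L.

0.9555 g/L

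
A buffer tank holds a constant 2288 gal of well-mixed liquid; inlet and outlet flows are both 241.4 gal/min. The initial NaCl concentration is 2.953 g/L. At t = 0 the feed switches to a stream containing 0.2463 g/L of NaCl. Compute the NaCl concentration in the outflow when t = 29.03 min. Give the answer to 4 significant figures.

0.3728 g/L

Mass balance on the solute (V constant): V dC/dt = Q(C_in − C).
Time constant τ = V/Q = 2288/241.4 = 9.47804 min.
This is linear first-order; C(t) = C_in + (C₀ − C_in) e^(−t/τ).
C(29.03) = 0.2463 + (2.953 − 0.2463)·e^(−29.03/9.47804) = 0.2463 + (2.70670)·0.0467534 = 0.372847 g/L.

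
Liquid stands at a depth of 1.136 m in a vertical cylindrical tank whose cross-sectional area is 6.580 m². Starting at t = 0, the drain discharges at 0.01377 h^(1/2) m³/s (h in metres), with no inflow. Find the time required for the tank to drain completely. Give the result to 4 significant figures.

1019 s

With no inflow, A dh/dt = −0.01377 √h.
This is separable: 2 d(√h)/dt = −0.01377/A, so √h = √h₀ − (0.01377/(2A)) t.
Tank is empty when √h = 0: t_empty = 2A√h₀/0.01377.
t_empty = 2·6.580·√1.136/0.01377 = 13.1600·1.06583/0.01377 = 1018.62 s.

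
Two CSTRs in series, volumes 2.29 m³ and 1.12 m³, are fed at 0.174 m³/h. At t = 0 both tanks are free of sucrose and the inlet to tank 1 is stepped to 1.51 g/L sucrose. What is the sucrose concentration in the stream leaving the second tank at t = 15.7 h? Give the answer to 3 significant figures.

Time constants: τᵢ = Vᵢ/Q for each well-mixed tank.
τ₁ = 2.29/0.174 = 13.161 h; τ₂ = 1.12/0.174 = 6.4368 h.
Tank 1: C₁ = C_in(1 − e^(−t/τ₁)). Tank 2 (τ₁ ≠ τ₂): C₂ = C_in[1 − (τ₁ e^(−t/τ₁) − τ₂ e^(−t/τ₂))/(τ₁ − τ₂)].
At t = 15.7: e^(−t/τ₁) = 0.30333, e^(−t/τ₂) = 0.087239.
C₂ = 1.51·[1 − (13.161·0.30333 − 6.4368·0.087239)/(6.7241)] = 1.51·0.48981 = 0.73961 g/L.

0.740 g/L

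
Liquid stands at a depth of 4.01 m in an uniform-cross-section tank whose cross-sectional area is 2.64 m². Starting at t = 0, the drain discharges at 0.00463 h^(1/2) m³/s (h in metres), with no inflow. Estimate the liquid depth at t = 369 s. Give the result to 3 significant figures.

A dh/dt = −Q_out = −0.00463 √h.
Separate and integrate: 2(√h − √h₀) = −(0.00463/A) t.
√h = √4.01 − 0.00463·369/(2·2.64) = 2.0025 − 0.32357 = 1.6789.
h = 1.6789² = 2.8188 m.

2.82 m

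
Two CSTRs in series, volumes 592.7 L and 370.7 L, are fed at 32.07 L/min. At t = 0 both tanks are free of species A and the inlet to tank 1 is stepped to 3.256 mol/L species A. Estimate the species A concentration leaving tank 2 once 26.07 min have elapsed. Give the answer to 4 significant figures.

1.705 mol/L

Each tank obeys Vᵢ dCᵢ/dt = Q(Cᵢ₋₁ − Cᵢ), so τᵢ = Vᵢ/Q.
τ₁ = 592.7/32.07 = 18.4814 min; τ₂ = 370.7/32.07 = 11.5591 min.
Solving the cascade with C₁(0)=C₂(0)=0 gives C₂(t) = C_in[1 − (τ₁ e^(−t/τ₁) − τ₂ e^(−t/τ₂))/(τ₁ − τ₂)].
At t = 26.07: e^(−t/τ₁) = 0.243996, e^(−t/τ₂) = 0.104835.
C₂ = 3.256·[1 − (18.4814·0.243996 − 11.5591·0.104835)/(6.92236)] = 3.256·0.523630 = 1.70494 mol/L.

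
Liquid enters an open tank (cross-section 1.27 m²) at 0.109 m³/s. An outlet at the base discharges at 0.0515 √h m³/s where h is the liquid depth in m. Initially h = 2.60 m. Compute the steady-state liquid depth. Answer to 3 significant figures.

4.48 m

A dh/dt = Q_in − 0.0515 √h. Steady state requires inflow = outflow:
Q_in = 0.0515 √h_ss ⇒ √h_ss = 0.109/0.0515 = 2.1165.
h_ss = 2.1165² = 4.4796 m. (Since h₀ = 2.60 m < h_ss, the level will rise toward this value.)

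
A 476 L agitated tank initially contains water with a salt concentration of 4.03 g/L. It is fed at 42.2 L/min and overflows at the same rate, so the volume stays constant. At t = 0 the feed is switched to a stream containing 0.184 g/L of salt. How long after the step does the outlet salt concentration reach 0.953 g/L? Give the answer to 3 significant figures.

Species balance: V dC/dt = Q(C_in − C) ⇒ τ = V/Q = 11.280 min.
C(t) = C_in + (C₀ − C_in) e^(−t/τ). Set C = 0.953 and solve for t:
e^(−t/τ) = (C − C_in)/(C₀ − C_in) = (0.953 − 0.184)/(4.03 − 0.184) = 0.19995
t = −τ ln(…) = 11.280 × 1.6097 = 18.157 min.

18.2 min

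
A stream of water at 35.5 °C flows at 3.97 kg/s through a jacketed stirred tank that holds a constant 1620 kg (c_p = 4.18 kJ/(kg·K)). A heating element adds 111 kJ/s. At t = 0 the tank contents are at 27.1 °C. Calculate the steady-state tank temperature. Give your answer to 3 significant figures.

42.2 °C

First-law balance (no shaft work): M c_p dT/dt = ṁ c_p (T_in − T) + 111.
At steady state dT/dt = 0 ⇒ T_ss = T_in + Q̇/(ṁ c_p) = 35.5 + 111/(3.97·4.18) = 42.189 °C.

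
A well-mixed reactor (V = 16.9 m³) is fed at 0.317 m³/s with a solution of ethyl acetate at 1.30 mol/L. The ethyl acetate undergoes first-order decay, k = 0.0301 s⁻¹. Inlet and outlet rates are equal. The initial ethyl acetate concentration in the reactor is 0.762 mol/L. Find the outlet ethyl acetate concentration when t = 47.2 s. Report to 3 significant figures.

V dC/dt = Q(C_in − C) − k V C.
dC/dt = (Q/V) C_in − (Q/V + k) C; effective rate a = Q/V + k = 0.018757 + 0.0301 = 0.048857 s⁻¹.
C_ss = Q C_in/(Q + kV) = 0.49910 mol/L; C(t) = C_ss + (C₀ − C_ss) e^(−a t).
C(47.2) = 0.49910 + (0.26290)·e^(−0.048857·47.2) = 0.49910 + (0.26290)·0.099652 = 0.52530 mol/L.

0.525 mol/L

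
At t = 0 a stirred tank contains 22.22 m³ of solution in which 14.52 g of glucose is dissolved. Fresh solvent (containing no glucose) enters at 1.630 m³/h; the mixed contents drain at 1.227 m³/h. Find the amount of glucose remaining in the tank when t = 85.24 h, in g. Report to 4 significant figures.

0.8439 g

Total volume: dV/dt = Q_in − Q_out = 0.403000 m³/h, so V(t) = 22.22 + 0.403000 t and V(85.24) = 56.5717 m³.
Solute balance: dm/dt = 0 − Q_out C = −Q_out m/V(t).
dm/m = −Q_out dt/(V₀ + 0.403000 t); integrating gives ln(m/m₀) = −(Q_out/(Q_in−Q_out)) ln(V/V₀).
m = m₀ (V₀/V)^(Q_out/(Q_in−Q_out)) = 14.52 × (22.22/56.5717)^(3.04467) = 0.843865 g.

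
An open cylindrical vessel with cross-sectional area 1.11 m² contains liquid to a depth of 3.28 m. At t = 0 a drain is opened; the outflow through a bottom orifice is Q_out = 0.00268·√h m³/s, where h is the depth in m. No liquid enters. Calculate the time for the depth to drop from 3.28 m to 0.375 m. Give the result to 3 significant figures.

993 s

A dh/dt = −Q_out = −0.00268 √h.
This is separable: 2 d(√h)/dt = −0.00268/A, so √h = √h₀ − (0.00268/(2A)) t.
t = 2A(√h₀ − √h)/0.00268 = 2·1.11·(√3.28 − √0.375)/0.00268
  = 2.2200 × (1.8111 − 0.61237) / 0.00268 = 992.96 s.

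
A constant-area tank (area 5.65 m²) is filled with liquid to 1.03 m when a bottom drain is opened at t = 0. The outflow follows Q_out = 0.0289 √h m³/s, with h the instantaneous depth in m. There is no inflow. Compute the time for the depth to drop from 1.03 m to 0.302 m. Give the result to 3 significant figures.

182 s

Volume balance on the tank: A dh/dt = −0.0289 √h.
∫ h^(−1/2) dh = −(0.0289/A) ∫ dt, giving 2√h = 2√h₀ − (0.0289/A) t.
t = 2A(√h₀ − √h)/0.0289 = 2·5.65·(√1.03 − √0.302)/0.0289
  = 11.300 × (1.0149 − 0.54955) / 0.0289 = 181.95 s.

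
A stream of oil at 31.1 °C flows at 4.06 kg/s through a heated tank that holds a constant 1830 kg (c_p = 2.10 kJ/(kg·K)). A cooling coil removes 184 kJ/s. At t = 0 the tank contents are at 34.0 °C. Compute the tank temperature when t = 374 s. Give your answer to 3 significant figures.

First-law balance (no shaft work): M c_p dT/dt = ṁ c_p (T_in − T) − 184.
τ = M/ṁ = 450.74 s; T_ss = T_in − Q̇/(ṁ c_p) = 31.1 − 184/(4.06·2.10) = 9.5190 °C.
This is linear first-order; T(t) = T_ss + (T₀ − T_ss) e^(−t/τ).
T(374) = 9.5190 + (24.481)·e^(−374/450.74) = 9.5190 + (24.481)·0.43616 = 20.197 °C.

20.2 °C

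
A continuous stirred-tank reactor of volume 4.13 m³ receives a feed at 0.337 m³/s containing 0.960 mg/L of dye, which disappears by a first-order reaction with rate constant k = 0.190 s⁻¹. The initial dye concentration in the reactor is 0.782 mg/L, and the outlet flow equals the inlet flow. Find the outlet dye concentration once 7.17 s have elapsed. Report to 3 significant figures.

Accumulation = in − out − consumed: V dC/dt = Q C_in − Q C − k V C.
This is linear with rate a = Q/V + k = 0.27160 s⁻¹.
C_ss = Q C_in/(Q + kV) = 0.28842 mg/L; C(t) = C_ss + (C₀ − C_ss) e^(−a t).
C(7.17) = 0.28842 + (0.49358)·e^(−0.27160·7.17) = 0.28842 + (0.49358)·0.14265 = 0.35883 mg/L.

0.359 mg/L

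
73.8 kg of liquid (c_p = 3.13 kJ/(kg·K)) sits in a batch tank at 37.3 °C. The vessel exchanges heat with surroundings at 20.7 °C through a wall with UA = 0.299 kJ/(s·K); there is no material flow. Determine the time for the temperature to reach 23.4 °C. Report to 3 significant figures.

Unsteady energy balance on the tank contents: M c_p dT/dt = −UA(T − T_amb).
τ = M c_p/UA = 772.56 s; T_ss = T_amb = 20.700 °C.
T(t) = T_ss + (T₀ − T_ss)e^(−t/τ); set T = 23.4:
t = −τ ln[(T − T_ss)/(T₀ − T_ss)] = −772.56 · ln(0.16265) = 1403.1 s.

1400 s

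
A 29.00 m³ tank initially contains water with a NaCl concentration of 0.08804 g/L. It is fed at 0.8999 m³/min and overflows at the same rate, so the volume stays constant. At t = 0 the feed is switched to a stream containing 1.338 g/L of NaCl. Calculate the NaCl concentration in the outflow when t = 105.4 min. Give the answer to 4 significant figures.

1.291 g/L

Mass balance on the solute (V constant): V dC/dt = Q(C_in − C).
So dC/dt = (C_in − C)/τ with τ = V/Q = 29.00/0.8999 = 32.2258 min.
Solution: C(t) = C_in + (C₀ − C_in) e^(−t/τ).
C(105.4) = 1.338 + (0.08804 − 1.338)·e^(−105.4/32.2258) = 1.338 + (-1.24996)·0.0379809 = 1.29053 g/L.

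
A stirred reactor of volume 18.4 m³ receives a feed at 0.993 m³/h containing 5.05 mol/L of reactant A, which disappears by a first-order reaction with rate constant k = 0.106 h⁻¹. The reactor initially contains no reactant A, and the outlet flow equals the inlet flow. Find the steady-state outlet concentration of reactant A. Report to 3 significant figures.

1.70 mol/L

Species balance: V dC/dt = Q C_in − Q C − k V C.
At steady state: 0 = Q C_in − (Q + kV) C_ss, so C_ss = Q C_in/(Q + kV).
C_ss = 0.993·5.05/(0.993 + 0.106·18.4) = 5.0146/2.9434 = 1.7037 mol/L.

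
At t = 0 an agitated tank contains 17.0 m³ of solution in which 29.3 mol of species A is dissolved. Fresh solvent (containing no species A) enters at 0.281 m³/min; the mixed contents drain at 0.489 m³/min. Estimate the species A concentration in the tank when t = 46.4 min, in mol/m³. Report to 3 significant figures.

Let m(t) be the amount of species A. Volume: V(t) = V₀ + (Q_in − Q_out) t = 17.0 − 0.20800 t; V(46.4) = 7.3488 m³.
Solute balance: dm/dt = 0 − Q_out C = −Q_out m/V(t).
Separate: dm/m = −Q_out dt/V(t) ⇒ ln(m/m₀) = −(Q_out/(Q_in−Q_out)) ln(V/V₀).
m = m₀ (V₀/V)^(Q_out/(Q_in−Q_out)) = 29.3 × (17.0/7.3488)^(-2.3510) = 4.0792 mol.
C = m/V = 4.0792/7.3488 = 0.55508 mol/m³.

0.555 mol/m³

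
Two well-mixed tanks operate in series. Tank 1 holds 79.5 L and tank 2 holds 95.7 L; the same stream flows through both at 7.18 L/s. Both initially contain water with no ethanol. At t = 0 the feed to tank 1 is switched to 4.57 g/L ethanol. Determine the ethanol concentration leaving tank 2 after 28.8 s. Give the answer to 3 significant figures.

3.12 g/L

Species balance on tank i: dCᵢ/dt = (Cᵢ₋₁ − Cᵢ)/τᵢ with τᵢ = Vᵢ/Q.
τ₁ = 79.5/7.18 = 11.072 s; τ₂ = 95.7/7.18 = 13.329 s.
Tank 1: C₁ = C_in(1 − e^(−t/τ₁)). Tank 2 (τ₁ ≠ τ₂): C₂ = C_in[1 − (τ₁ e^(−t/τ₁) − τ₂ e^(−t/τ₂))/(τ₁ − τ₂)].
At t = 28.8: e^(−t/τ₁) = 0.074195, e^(−t/τ₂) = 0.11524.
C₂ = 4.57·[1 − (11.072·0.074195 − 13.329·0.11524)/(-2.2563)] = 4.57·0.68335 = 3.1229 g/L.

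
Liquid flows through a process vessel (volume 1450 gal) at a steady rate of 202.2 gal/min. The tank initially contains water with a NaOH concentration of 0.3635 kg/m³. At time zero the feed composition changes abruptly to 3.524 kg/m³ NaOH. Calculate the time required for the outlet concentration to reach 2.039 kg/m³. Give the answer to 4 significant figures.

Species balance: V dC/dt = Q(C_in − C) ⇒ τ = V/Q = 7.17112 min.
C(t) = C_in + (C₀ − C_in) e^(−t/τ). Set C = 2.039 and solve for t:
e^(−t/τ) = (C − C_in)/(C₀ − C_in) = (2.039 − 3.524)/(0.3635 − 3.524) = 0.469862
t = −τ ln(…) = 7.17112 × 0.755315 = 5.41646 min.

5.416 min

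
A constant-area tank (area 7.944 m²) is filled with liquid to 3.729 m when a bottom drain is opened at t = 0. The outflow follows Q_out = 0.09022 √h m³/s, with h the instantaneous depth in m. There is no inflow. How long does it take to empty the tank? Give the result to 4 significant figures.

A dh/dt = −Q_out = −0.09022 √h.
This is separable: 2 d(√h)/dt = −0.09022/A, so √h = √h₀ − (0.09022/(2A)) t.
Set h = 0: 2√h₀ = (0.09022/A) t_empty ⇒ t_empty = 2A√h₀/0.09022.
t_empty = 2·7.944·√3.729/0.09022 = 15.8880·1.93106/0.09022 = 340.066 s.

340.1 s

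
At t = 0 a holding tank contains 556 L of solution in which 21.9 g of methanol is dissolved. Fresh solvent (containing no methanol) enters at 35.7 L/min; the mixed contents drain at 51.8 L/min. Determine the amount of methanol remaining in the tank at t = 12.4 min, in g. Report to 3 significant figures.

Total volume: dV/dt = Q_in − Q_out = -16.100 L/min, so V(t) = 556 − 16.100 t and V(12.4) = 356.36 L.
Species balance (pure solvent in): dm/dt = −Q_out · m/V(t).
Separate: dm/m = −Q_out dt/V(t) ⇒ ln(m/m₀) = −(Q_out/(Q_in−Q_out)) ln(V/V₀).
m = m₀ (V₀/V)^(Q_out/(Q_in−Q_out)) = 21.9 × (556/356.36)^(-3.2174) = 5.2347 g.

5.23 g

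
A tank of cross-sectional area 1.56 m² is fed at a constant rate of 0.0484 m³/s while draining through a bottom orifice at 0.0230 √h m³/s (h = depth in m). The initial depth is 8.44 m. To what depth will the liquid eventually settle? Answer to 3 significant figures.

4.43 m

Mass balance (ρ constant): A dh/dt = Q_in − 0.0230 √h. At steady state dh/dt = 0:
Q_in = 0.0230 √h_ss ⇒ √h_ss = 0.0484/0.0230 = 2.1043.
h_ss = 2.1043² = 4.4283 m. (Since h₀ = 8.44 m > h_ss, the level will fall toward this value.)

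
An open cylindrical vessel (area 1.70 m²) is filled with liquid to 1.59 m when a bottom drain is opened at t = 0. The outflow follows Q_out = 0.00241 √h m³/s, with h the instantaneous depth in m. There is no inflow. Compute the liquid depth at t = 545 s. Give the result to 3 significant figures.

0.765 m

With no inflow, A dh/dt = −0.00241 √h.
∫ h^(−1/2) dh = −(0.00241/A) ∫ dt, giving 2√h = 2√h₀ − (0.00241/A) t.
√h = √1.59 − 0.00241·545/(2·1.70) = 1.2610 − 0.38631 = 0.87464.
h = 0.87464² = 0.76500 m.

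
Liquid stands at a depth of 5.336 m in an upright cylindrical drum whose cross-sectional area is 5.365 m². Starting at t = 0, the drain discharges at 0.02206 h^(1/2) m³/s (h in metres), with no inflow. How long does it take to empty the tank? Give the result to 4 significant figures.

1124 s

Accumulation of liquid (constant cross-section A): A dh/dt = −0.02206 √h.
This is separable: 2 d(√h)/dt = −0.02206/A, so √h = √h₀ − (0.02206/(2A)) t.
Tank is empty when √h = 0: t_empty = 2A√h₀/0.02206.
t_empty = 2·5.365·√5.336/0.02206 = 10.7300·2.30998/0.02206 = 1123.58 s.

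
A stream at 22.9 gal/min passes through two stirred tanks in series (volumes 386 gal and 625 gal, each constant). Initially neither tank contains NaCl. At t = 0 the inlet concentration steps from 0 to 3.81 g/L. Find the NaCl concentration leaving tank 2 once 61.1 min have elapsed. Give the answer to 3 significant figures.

Time constants: τᵢ = Vᵢ/Q for each well-mixed tank.
τ₁ = 386/22.9 = 16.856 min; τ₂ = 625/22.9 = 27.293 min.
Solving the cascade with C₁(0)=C₂(0)=0 gives C₂(t) = C_in[1 − (τ₁ e^(−t/τ₁) − τ₂ e^(−t/τ₂))/(τ₁ − τ₂)].
At t = 61.1: e^(−t/τ₁) = 0.026653, e^(−t/τ₂) = 0.10660.
C₂ = 3.81·[1 − (16.856·0.026653 − 27.293·0.10660)/(-10.437)] = 3.81·0.76429 = 2.9119 g/L.

2.91 g/L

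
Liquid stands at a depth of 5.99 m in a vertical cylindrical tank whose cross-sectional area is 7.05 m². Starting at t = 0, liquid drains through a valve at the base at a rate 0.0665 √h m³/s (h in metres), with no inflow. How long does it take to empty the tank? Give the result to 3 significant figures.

A dh/dt = −Q_out = −0.0665 √h.
Separate and integrate: 2(√h − √h₀) = −(0.0665/A) t.
Tank is empty when √h = 0: t_empty = 2A√h₀/0.0665.
t_empty = 2·7.05·√5.99/0.0665 = 14.100·2.4474/0.0665 = 518.93 s.

519 s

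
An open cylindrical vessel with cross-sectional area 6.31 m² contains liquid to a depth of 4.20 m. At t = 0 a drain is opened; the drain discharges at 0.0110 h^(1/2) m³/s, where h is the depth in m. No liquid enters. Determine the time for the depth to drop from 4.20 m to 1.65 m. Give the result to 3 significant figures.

With no inflow, A dh/dt = −0.0110 √h.
∫ h^(−1/2) dh = −(0.0110/A) ∫ dt, giving 2√h = 2√h₀ − (0.0110/A) t.
t = 2A(√h₀ − √h)/0.0110 = 2·6.31·(√4.20 − √1.65)/0.0110
  = 12.620 × (2.0494 − 1.2845) / 0.0110 = 877.51 s.

878 s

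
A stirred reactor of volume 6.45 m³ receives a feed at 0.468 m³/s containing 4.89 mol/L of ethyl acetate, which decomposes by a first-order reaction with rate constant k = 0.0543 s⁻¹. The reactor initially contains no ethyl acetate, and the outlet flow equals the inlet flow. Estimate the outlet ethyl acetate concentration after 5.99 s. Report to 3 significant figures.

Species balance: V dC/dt = Q C_in − Q C − k V C.
This is linear with rate a = Q/V + k = 0.12686 s⁻¹.
C_ss = Q C_in/(Q + kV) = 2.7969 mol/L; C(t) = C_ss + (C₀ − C_ss) e^(−a t).
C(5.99) = 2.7969 + (-2.7969)·e^(−0.12686·5.99) = 2.7969 + (-2.7969)·0.46772 = 1.4887 mol/L.

1.49 mol/L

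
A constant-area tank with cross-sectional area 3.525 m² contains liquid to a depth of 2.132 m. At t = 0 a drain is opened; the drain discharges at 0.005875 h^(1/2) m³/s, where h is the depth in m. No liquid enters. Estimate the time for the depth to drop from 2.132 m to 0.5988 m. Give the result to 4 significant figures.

A dh/dt = −Q_out = −0.005875 √h.
This is separable: 2 d(√h)/dt = −0.005875/A, so √h = √h₀ − (0.005875/(2A)) t.
t = 2A(√h₀ − √h)/0.005875 = 2·3.525·(√2.132 − √0.5988)/0.005875
  = 7.05000 × (1.46014 − 0.773822) / 0.005875 = 823.578 s.

823.6 s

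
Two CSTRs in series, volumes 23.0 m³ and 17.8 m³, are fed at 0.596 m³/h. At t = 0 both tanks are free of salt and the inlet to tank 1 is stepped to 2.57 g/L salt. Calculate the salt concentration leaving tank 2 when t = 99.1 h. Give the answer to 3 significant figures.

2.02 g/L

Species balance on tank i: dCᵢ/dt = (Cᵢ₋₁ − Cᵢ)/τᵢ with τᵢ = Vᵢ/Q.
τ₁ = 23.0/0.596 = 38.591 h; τ₂ = 17.8/0.596 = 29.866 h.
Tank 1: C₁ = C_in(1 − e^(−t/τ₁)). Tank 2 (τ₁ ≠ τ₂): C₂ = C_in[1 − (τ₁ e^(−t/τ₁) − τ₂ e^(−t/τ₂))/(τ₁ − τ₂)].
At t = 99.1: e^(−t/τ₁) = 0.076690, e^(−t/τ₂) = 0.036219.
C₂ = 2.57·[1 − (38.591·0.076690 − 29.866·0.036219)/(8.7248)] = 2.57·0.78477 = 2.0169 g/L.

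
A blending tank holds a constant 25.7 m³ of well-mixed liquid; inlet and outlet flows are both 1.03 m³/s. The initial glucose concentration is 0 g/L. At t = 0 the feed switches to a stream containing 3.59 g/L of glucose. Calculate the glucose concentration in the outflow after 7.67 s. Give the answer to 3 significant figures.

0.950 g/L

Species balance on the tank: V dC/dt = Q(C_in − C).
Time constant τ = V/Q = 25.7/1.03 = 24.951 s.
C approaches C_in exponentially: C(t) = C_in + (C₀ − C_in) e^(−t/τ).
C(7.67) = 3.59 + (0 − 3.59)·e^(−7.67/24.951) = 3.59 + (-3.5900)·0.73536 = 0.95006 g/L.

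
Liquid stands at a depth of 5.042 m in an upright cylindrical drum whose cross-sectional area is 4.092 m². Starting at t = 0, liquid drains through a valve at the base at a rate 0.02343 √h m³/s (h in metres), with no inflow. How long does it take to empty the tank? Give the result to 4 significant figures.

With no inflow, A dh/dt = −0.02343 √h.
∫ h^(−1/2) dh = −(0.02343/A) ∫ dt, giving 2√h = 2√h₀ − (0.02343/A) t.
Tank is empty when √h = 0: t_empty = 2A√h₀/0.02343.
t_empty = 2·4.092·√5.042/0.02343 = 8.18400·2.24544/0.02343 = 784.323 s.

784.3 s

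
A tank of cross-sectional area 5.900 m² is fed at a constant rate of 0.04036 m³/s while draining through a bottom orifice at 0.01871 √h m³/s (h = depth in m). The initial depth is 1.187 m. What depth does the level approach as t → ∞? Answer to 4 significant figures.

A dh/dt = Q_in − 0.01871 √h. Steady state requires inflow = outflow:
Q_in = 0.01871 √h_ss ⇒ √h_ss = 0.04036/0.01871 = 2.15714.
h_ss = 2.15714² = 4.65323 m. (Since h₀ = 1.187 m < h_ss, the level will rise toward this value.)

4.653 m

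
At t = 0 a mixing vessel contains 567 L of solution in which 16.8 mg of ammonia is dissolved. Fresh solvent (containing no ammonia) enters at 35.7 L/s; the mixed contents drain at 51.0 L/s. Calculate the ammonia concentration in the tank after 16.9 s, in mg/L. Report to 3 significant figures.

0.00716 mg/L

Let m(t) be the amount of ammonia. Volume: V(t) = V₀ + (Q_in − Q_out) t = 567 − 15.300 t; V(16.9) = 308.43 L.
No ammonia enters, so dm/dt = −Q_out · (m/V).
dm/m = −Q_out dt/(V₀ − 15.300 t); integrating gives ln(m/m₀) = −(Q_out/(Q_in−Q_out)) ln(V/V₀).
m = m₀ (V₀/V)^(Q_out/(Q_in−Q_out)) = 16.8 × (567/308.43)^(-3.3333) = 2.2074 mg.
C = m/V = 2.2074/308.43 = 0.0071570 mg/L.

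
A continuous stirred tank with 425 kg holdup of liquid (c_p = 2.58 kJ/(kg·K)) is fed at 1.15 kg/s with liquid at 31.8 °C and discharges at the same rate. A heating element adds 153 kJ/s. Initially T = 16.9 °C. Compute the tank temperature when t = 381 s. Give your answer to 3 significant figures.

Unsteady energy balance on the tank contents: M c_p dT/dt = ṁ c_p (T_in − T) + 153.
Rearrange: dT/dt = (T_ss − T)/τ with τ = M/ṁ = 369.57 s and T_ss = T_in + Q̇/(ṁ c_p) = 83.367 °C.
T approaches T_ss exponentially: T(t) = T_ss + (T₀ − T_ss) e^(−t/τ).
T(381) = 83.367 + (-66.467)·e^(−381/369.57) = 83.367 + (-66.467)·0.35667 = 59.660 °C.

59.7 °C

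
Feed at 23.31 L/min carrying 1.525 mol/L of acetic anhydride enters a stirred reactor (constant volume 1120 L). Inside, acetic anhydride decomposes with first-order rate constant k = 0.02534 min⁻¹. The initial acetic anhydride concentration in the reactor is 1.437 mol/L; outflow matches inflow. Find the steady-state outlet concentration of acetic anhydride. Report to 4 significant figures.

Species balance: V dC/dt = Q C_in − Q C − k V C.
Steady state (dC/dt = 0): C_ss = Q C_in/(Q + kV) = C_in/(1 + kV/Q).
C_ss = 23.31·1.525/(23.31 + 0.02534·1120) = 35.5477/51.6908 = 0.687700 mol/L.

0.6877 mol/L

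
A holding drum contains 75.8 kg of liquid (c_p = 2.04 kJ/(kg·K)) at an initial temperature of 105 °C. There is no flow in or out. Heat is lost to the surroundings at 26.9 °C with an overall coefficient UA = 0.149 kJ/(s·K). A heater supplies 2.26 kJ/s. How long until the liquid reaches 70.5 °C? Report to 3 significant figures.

825 s

Lumped-capacitance energy balance: M c_p dT/dt = UA(T_amb − T) + Q̇.
τ = M c_p/UA = 1037.8 s; T_ss = T_amb + Q̇/UA = 26.9 + 2.26/0.149 = 42.068 °C.
T(t) = T_ss + (T₀ − T_ss)e^(−t/τ); set T = 70.5:
t = −τ ln[(T − T_ss)/(T₀ − T_ss)] = −1037.8 · ln(0.45179) = 824.57 s.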